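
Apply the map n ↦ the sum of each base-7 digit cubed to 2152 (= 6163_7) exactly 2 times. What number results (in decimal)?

2152 = (6,1,6,3)_7 → 6³ + 1³ + 6³ + 3³ = 216 + 1 + 216 + 27 = 460
460 = (1,2,2,5)_7 → 1³ + 2³ + 2³ + 5³ = 1 + 8 + 8 + 125 = 142

142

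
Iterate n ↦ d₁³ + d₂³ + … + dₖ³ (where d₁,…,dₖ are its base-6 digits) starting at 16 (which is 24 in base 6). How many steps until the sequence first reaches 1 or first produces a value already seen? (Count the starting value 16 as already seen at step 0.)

8

16 = (2,4)_6 → 72
72 = (2,0,0)_6 → 8
8 = (1,2)_6 → 9
9 = (1,3)_6 → 28
28 = (4,4)_6 → 128
128 = (3,3,2)_6 → 62
62 = (1,4,2)_6 → 73
73 = (2,0,1)_6 → 9  — 9 repeats.
That took 8 steps.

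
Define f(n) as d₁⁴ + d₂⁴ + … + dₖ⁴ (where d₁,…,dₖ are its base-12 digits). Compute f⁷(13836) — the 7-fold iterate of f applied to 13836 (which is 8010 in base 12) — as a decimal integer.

45843

13836 = (8,0,1,0)_12 → 8⁴ + 0⁴ + 1⁴ + 0⁴ = 4096 + 0 + 1 + 0 = 4097
4097 = (2,4,5,5)_12 → 2⁴ + 4⁴ + 5⁴ + 5⁴ = 16 + 256 + 625 + 625 = 1522
1522 = (10,6,10)_12 → 10⁴ + 6⁴ + 10⁴ = 10000 + 1296 + 10000 = 21296
21296 = (1,0,3,10,8)_12 → 1⁴ + 0⁴ + 3⁴ + 10⁴ + 8⁴ = 1 + 0 + 81 + 10000 + 4096 = 14178
14178 = (8,2,5,6)_12 → 8⁴ + 2⁴ + 5⁴ + 6⁴ = 4096 + 16 + 625 + 1296 = 6033
6033 = (3,5,10,9)_12 → 3⁴ + 5⁴ + 10⁴ + 9⁴ = 81 + 625 + 10000 + 6561 = 17267
17267 = (9,11,10,11)_12 → 9⁴ + 11⁴ + 10⁴ + 11⁴ = 6561 + 14641 + 10000 + 14641 = 45843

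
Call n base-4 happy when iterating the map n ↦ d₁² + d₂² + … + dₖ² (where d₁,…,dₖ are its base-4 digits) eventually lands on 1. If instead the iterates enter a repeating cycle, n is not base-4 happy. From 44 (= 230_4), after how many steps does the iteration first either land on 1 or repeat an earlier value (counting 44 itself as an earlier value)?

5

44 = (2,3,0)_4 → 2² + 3² + 0² = 4 + 9 + 0 = 13
13 = (3,1)_4 → 3² + 1² = 9 + 1 = 10
10 = (2,2)_4 → 2² + 2² = 4 + 4 = 8
8 = (2,0)_4 → 2² + 0² = 4 + 0 = 4
4 = (1,0)_4 → 1² + 0² = 1 + 0 = 1  — reached 1.
That took 5 steps.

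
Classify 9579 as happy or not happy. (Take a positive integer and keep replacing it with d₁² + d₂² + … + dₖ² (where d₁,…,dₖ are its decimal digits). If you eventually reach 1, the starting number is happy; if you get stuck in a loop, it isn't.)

happy

9579 → 9² + 5² + 7² + 9² = 236
236 → 2² + 3² + 6² = 49
49 → 4² + 9² = 97
97 → 9² + 7² = 130
130 → 1² + 3² + 0² = 10
10 → 1² + 0² = 1  — reached 1.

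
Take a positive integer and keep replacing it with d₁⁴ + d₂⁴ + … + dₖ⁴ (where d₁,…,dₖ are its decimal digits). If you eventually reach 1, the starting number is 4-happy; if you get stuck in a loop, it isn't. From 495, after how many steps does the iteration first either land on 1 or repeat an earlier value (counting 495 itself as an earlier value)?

495 → 7442
7442 → 2929
2929 → 13154
13154 → 964
964 → 8113
8113 → 4179
4179 → 9219
9219 → 13139
13139 → 6725
6725 → 4338
4338 → 4514
4514 → 1138
1138 → 4179  — 4179 repeats.
That took 13 steps.

13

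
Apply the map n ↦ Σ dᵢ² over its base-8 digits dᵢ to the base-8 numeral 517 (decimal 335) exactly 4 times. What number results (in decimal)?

335 = (5,1,7)_8 → 5² + 1² + 7² = 75
75 = (1,1,3)_8 → 1² + 1² + 3² = 11
11 = (1,3)_8 → 1² + 3² = 10
10 = (1,2)_8 → 1² + 2² = 5

5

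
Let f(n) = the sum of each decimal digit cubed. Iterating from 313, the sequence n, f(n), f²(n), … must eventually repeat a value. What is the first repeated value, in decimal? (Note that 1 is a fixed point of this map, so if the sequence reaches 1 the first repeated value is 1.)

55

313 → 3³ + 1³ + 3³ = 55
55 → 5³ + 5³ = 250
250 → 2³ + 5³ + 0³ = 133
133 → 1³ + 3³ + 3³ = 55  — 55 already appeared earlier.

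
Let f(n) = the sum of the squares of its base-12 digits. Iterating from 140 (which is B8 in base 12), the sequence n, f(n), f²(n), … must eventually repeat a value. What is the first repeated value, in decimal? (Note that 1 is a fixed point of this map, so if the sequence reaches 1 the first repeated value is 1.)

125

140 = (11,8)_12 → 11² + 8² = 185
185 = (1,3,5)_12 → 1² + 3² + 5² = 35
35 = (2,11)_12 → 2² + 11² = 125
125 = (10,5)_12 → 10² + 5² = 125  — 125 already appeared earlier.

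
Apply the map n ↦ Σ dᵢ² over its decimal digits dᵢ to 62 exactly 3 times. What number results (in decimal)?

37

62 → 6² + 2² = 36 + 4 = 40
40 → 4² + 0² = 16 + 0 = 16
16 → 1² + 6² = 1 + 36 = 37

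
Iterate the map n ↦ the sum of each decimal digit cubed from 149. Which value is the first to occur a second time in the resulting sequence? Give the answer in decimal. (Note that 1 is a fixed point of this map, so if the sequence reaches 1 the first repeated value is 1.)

149 → 794
794 → 1136
1136 → 245
245 → 197
197 → 1073
1073 → 371
371 → 371  — 371 already appeared earlier.

371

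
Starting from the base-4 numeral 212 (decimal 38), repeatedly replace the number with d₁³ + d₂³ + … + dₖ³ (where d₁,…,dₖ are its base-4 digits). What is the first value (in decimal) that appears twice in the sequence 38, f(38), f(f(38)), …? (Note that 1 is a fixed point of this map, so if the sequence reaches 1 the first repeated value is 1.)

8

38 = (2,1,2)_4 → 2³ + 1³ + 2³ = 17
17 = (1,0,1)_4 → 1³ + 0³ + 1³ = 2
2 = (2)_4 → 2³ = 8
8 = (2,0)_4 → 2³ + 0³ = 8  — 8 already appeared earlier.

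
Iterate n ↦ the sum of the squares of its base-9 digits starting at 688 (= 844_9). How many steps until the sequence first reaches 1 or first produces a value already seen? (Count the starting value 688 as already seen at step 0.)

7

688 = (8,4,4)_9 → 8² + 4² + 4² = 64 + 16 + 16 = 96
96 = (1,1,6)_9 → 1² + 1² + 6² = 1 + 1 + 36 = 38
38 = (4,2)_9 → 4² + 2² = 16 + 4 = 20
20 = (2,2)_9 → 2² + 2² = 4 + 4 = 8
8 = (8)_9 → 8² = 64
64 = (7,1)_9 → 7² + 1² = 49 + 1 = 50
50 = (5,5)_9 → 5² + 5² = 25 + 25 = 50  — 50 repeats.
That took 7 steps.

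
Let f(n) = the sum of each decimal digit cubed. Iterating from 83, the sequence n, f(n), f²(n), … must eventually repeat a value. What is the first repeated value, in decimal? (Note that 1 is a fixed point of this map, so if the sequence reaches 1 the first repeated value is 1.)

371

83 → 539
539 → 881
881 → 1025
1025 → 134
134 → 92
92 → 737
737 → 713
713 → 371
371 → 371  — 371 already appeared earlier.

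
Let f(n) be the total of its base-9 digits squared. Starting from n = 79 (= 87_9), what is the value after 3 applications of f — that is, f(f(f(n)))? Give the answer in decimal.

73

79 = (8,7)_9 → 8² + 7² = 113
113 = (1,3,5)_9 → 1² + 3² + 5² = 35
35 = (3,8)_9 → 3² + 8² = 73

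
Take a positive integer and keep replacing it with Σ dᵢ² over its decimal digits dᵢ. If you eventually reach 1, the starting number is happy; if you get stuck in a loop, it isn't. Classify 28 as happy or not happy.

happy

28 → 2² + 8² = 4 + 64 = 68
68 → 6² + 8² = 36 + 64 = 100
100 → 1² + 0² + 0² = 1 + 0 + 0 = 1  — reached 1.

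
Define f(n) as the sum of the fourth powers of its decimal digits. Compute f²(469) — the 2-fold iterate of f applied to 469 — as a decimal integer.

469 → 4⁴ + 6⁴ + 9⁴ = 256 + 1296 + 6561 = 8113
8113 → 8⁴ + 1⁴ + 1⁴ + 3⁴ = 4096 + 1 + 1 + 81 = 4179

4179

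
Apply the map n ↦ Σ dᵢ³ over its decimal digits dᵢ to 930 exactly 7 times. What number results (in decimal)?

930 → 9³ + 3³ + 0³ = 729 + 27 + 0 = 756
756 → 7³ + 5³ + 6³ = 343 + 125 + 216 = 684
684 → 6³ + 8³ + 4³ = 216 + 512 + 64 = 792
792 → 7³ + 9³ + 2³ = 343 + 729 + 8 = 1080
1080 → 1³ + 0³ + 8³ + 0³ = 1 + 0 + 512 + 0 = 513
513 → 5³ + 1³ + 3³ = 125 + 1 + 27 = 153
153 → 1³ + 5³ + 3³ = 1 + 125 + 27 = 153

153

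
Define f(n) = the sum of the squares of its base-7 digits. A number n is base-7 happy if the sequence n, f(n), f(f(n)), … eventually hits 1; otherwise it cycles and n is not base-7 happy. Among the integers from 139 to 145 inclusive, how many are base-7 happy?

1

139: 139 → 65 → 9 → 5 → 25 → 25  (repeats 25)
140: 140 → 40 → 50 → 2 → 4 → 16 → 8 → 2  (repeats 2)
141: 141 → 41 → 61 → 27 → 45 → 45  (repeats 45)
142: 142 → 44 → 40 → 50 → 2 → 4 → 16 → 8 → 2  (repeats 2)
143: 143 → 49 → 1  (reaches 1)
144: 144 → 56 → 2 → 4 → 16 → 8 → 2  (repeats 2)
145: 145 → 65 → 9 → 5 → 25 → 25  (repeats 25)
base-7 happy: 143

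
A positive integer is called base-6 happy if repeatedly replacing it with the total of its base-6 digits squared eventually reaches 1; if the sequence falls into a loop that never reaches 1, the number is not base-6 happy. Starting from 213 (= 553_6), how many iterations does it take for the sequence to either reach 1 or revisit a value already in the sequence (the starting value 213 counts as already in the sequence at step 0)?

14

213 = (5,5,3)_6 → 59
59 = (1,3,5)_6 → 35
35 = (5,5)_6 → 50
50 = (1,2,2)_6 → 9
9 = (1,3)_6 → 10
10 = (1,4)_6 → 17
17 = (2,5)_6 → 29
29 = (4,5)_6 → 41
41 = (1,0,5)_6 → 26
26 = (4,2)_6 → 20
20 = (3,2)_6 → 13
13 = (2,1)_6 → 5
5 = (5)_6 → 25
25 = (4,1)_6 → 17  — 17 repeats.
That took 14 steps.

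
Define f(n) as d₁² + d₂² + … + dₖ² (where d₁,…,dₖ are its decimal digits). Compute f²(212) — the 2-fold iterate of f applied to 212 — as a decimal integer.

81

212 → 2² + 1² + 2² = 4 + 1 + 4 = 9
9 → 9² = 81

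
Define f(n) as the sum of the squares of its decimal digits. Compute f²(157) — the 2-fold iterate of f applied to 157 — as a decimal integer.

74

157 → 1² + 5² + 7² = 75
75 → 7² + 5² = 74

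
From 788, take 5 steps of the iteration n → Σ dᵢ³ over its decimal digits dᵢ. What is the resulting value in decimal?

74

788 → 7³ + 8³ + 8³ = 343 + 512 + 512 = 1367
1367 → 1³ + 3³ + 6³ + 7³ = 1 + 27 + 216 + 343 = 587
587 → 5³ + 8³ + 7³ = 125 + 512 + 343 = 980
980 → 9³ + 8³ + 0³ = 729 + 512 + 0 = 1241
1241 → 1³ + 2³ + 4³ + 1³ = 1 + 8 + 64 + 1 = 74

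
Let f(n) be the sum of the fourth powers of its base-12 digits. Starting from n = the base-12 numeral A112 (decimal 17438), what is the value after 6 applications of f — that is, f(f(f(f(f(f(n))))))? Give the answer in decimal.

4097

17438 = (10,1,1,2)_12 → 10⁴ + 1⁴ + 1⁴ + 2⁴ = 10000 + 1 + 1 + 16 = 10018
10018 = (5,9,6,10)_12 → 5⁴ + 9⁴ + 6⁴ + 10⁴ = 625 + 6561 + 1296 + 10000 = 18482
18482 = (10,8,4,2)_12 → 10⁴ + 8⁴ + 4⁴ + 2⁴ = 10000 + 4096 + 256 + 16 = 14368
14368 = (8,3,9,4)_12 → 8⁴ + 3⁴ + 9⁴ + 4⁴ = 4096 + 81 + 6561 + 256 = 10994
10994 = (6,4,4,2)_12 → 6⁴ + 4⁴ + 4⁴ + 2⁴ = 1296 + 256 + 256 + 16 = 1824
1824 = (1,0,8,0)_12 → 1⁴ + 0⁴ + 8⁴ + 0⁴ = 1 + 0 + 4096 + 0 = 4097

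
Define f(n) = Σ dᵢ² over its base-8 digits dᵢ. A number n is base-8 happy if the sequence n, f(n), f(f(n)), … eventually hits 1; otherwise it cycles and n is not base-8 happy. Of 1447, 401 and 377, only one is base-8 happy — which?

1447: 1447 → 105 → 27 → 18 → 8 → 1  — reaches 1 (base-8 happy)
401: 401 → 41 → 26 → 13 → 26  — repeats 26 (not base-8 happy)
377: 377 → 75 → 11 → 10 → 5 → 25 → 10  — repeats 10 (not base-8 happy)

1447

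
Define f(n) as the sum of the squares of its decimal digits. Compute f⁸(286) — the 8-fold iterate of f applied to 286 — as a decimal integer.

286 → 2² + 8² + 6² = 4 + 64 + 36 = 104
104 → 1² + 0² + 4² = 1 + 0 + 16 = 17
17 → 1² + 7² = 1 + 49 = 50
50 → 5² + 0² = 25 + 0 = 25
25 → 2² + 5² = 4 + 25 = 29
29 → 2² + 9² = 4 + 81 = 85
85 → 8² + 5² = 64 + 25 = 89
89 → 8² + 9² = 64 + 81 = 145

145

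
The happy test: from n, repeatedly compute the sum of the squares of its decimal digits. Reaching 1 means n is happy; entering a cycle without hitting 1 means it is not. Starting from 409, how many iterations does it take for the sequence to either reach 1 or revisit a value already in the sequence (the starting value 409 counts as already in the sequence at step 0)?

409 → 4² + 0² + 9² = 16 + 0 + 81 = 97
97 → 9² + 7² = 81 + 49 = 130
130 → 1² + 3² + 0² = 1 + 9 + 0 = 10
10 → 1² + 0² = 1 + 0 = 1  — reached 1.
That took 4 steps.

4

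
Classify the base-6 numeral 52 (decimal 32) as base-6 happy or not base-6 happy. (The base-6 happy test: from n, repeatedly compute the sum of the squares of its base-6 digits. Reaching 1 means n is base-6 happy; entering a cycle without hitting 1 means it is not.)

not base-6 happy

32 = (5,2)_6 → 5² + 2² = 25 + 4 = 29
29 = (4,5)_6 → 4² + 5² = 16 + 25 = 41
41 = (1,0,5)_6 → 1² + 0² + 5² = 1 + 0 + 25 = 26
26 = (4,2)_6 → 4² + 2² = 16 + 4 = 20
20 = (3,2)_6 → 3² + 2² = 9 + 4 = 13
13 = (2,1)_6 → 2² + 1² = 4 + 1 = 5
5 = (5)_6 → 5² = 25
25 = (4,1)_6 → 4² + 1² = 16 + 1 = 17
17 = (2,5)_6 → 2² + 5² = 4 + 25 = 29  — 29 already seen; the sequence cycles without reaching 1.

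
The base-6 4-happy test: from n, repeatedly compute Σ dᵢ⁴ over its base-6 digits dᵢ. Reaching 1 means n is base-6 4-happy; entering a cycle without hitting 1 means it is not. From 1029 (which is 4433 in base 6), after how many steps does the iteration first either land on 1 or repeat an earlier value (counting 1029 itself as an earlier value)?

11

1029 = (4,4,3,3)_6 → 4⁴ + 4⁴ + 3⁴ + 3⁴ = 256 + 256 + 81 + 81 = 674
674 = (3,0,4,2)_6 → 3⁴ + 0⁴ + 4⁴ + 2⁴ = 81 + 0 + 256 + 16 = 353
353 = (1,3,4,5)_6 → 1⁴ + 3⁴ + 4⁴ + 5⁴ = 1 + 81 + 256 + 625 = 963
963 = (4,2,4,3)_6 → 4⁴ + 2⁴ + 4⁴ + 3⁴ = 256 + 16 + 256 + 81 = 609
609 = (2,4,5,3)_6 → 2⁴ + 4⁴ + 5⁴ + 3⁴ = 16 + 256 + 625 + 81 = 978
978 = (4,3,1,0)_6 → 4⁴ + 3⁴ + 1⁴ + 0⁴ = 256 + 81 + 1 + 0 = 338
338 = (1,3,2,2)_6 → 1⁴ + 3⁴ + 2⁴ + 2⁴ = 1 + 81 + 16 + 16 = 114
114 = (3,1,0)_6 → 3⁴ + 1⁴ + 0⁴ = 81 + 1 + 0 = 82
82 = (2,1,4)_6 → 2⁴ + 1⁴ + 4⁴ = 16 + 1 + 256 = 273
273 = (1,1,3,3)_6 → 1⁴ + 1⁴ + 3⁴ + 3⁴ = 1 + 1 + 81 + 81 = 164
164 = (4,3,2)_6 → 4⁴ + 3⁴ + 2⁴ = 256 + 81 + 16 = 353  — 353 repeats.
That took 11 steps.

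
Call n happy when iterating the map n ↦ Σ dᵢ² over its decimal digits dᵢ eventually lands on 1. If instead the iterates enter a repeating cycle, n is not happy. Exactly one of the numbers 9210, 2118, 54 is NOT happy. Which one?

9210: 9210 → 86 → 100 → 1  — reaches 1 (happy)
2118: 2118 → 70 → 49 → 97 → 130 → 10 → 1  — reaches 1 (happy)
54: 54 → 41 → 17 → 50 → 25 → 29 → 85 → 89 → 145 → 42 → 20 → 4 → 16 → 37 → 58 → 89  — repeats 89 (not happy)

54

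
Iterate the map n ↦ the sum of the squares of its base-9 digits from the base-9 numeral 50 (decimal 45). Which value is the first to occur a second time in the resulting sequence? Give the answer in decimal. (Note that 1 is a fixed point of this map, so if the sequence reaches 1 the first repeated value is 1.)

53

45 = (5,0)_9 → 5² + 0² = 25
25 = (2,7)_9 → 2² + 7² = 53
53 = (5,8)_9 → 5² + 8² = 89
89 = (1,0,8)_9 → 1² + 0² + 8² = 65
65 = (7,2)_9 → 7² + 2² = 53  — 53 already appeared earlier.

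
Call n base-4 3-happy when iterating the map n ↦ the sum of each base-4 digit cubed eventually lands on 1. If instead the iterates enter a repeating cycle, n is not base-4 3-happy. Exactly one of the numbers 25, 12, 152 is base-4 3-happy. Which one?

25: 25 → 10 → 16 → 1  — reaches 1 (base-4 3-happy)
12: 12 → 27 → 36 → 9 → 9  — repeats 9 (not base-4 3-happy)
152: 152 → 17 → 2 → 8 → 8  — repeats 8 (not base-4 3-happy)

25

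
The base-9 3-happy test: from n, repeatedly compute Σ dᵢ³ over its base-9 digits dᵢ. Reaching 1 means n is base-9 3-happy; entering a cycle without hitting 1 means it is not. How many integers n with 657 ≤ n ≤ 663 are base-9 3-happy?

2

657: 657 → 513 → 243 → 27 → 27  (repeats 27)
658: 658 → 514 → 244 → 28 → 28  (repeats 28)
659: 659 → 521 → 755 → 521  (repeats 521)
660: 660 → 540 → 432 → 152 → 856 → 128 → 134 → 638 → 1198 → 470 → 476 → 980 → 540  (repeats 540)
661: 661 → 577 → 345 → 99 → 9 → 1  (reaches 1)
662: 662 → 638 → 1198 → 470 → 476 → 980 → 540 → 432 → 152 → 856 → 128 → 134 → 638  (repeats 638)
663: 663 → 729 → 1  (reaches 1)
base-9 3-happy: 661, 663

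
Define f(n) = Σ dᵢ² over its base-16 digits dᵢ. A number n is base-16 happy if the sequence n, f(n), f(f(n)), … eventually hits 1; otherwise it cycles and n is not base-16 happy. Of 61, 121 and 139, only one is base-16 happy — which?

61: 61 → 178 → 125 → 218 → 269 → 170 → 200 → 208 → 169 → 181 → 146 → 85 → 50 → 13 → 169  — repeats 169 (not base-16 happy)
121: 121 → 130 → 68 → 32 → 4 → 16 → 1  — reaches 1 (base-16 happy)
139: 139 → 185 → 202 → 244 → 241 → 226 → 200 → 208 → 169 → 181 → 146 → 85 → 50 → 13 → 169  — repeats 169 (not base-16 happy)

121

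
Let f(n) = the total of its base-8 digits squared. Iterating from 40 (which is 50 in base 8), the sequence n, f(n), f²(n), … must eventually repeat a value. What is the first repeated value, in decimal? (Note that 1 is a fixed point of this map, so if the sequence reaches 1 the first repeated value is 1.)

25

40 = (5,0)_8 → 5² + 0² = 25 + 0 = 25
25 = (3,1)_8 → 3² + 1² = 9 + 1 = 10
10 = (1,2)_8 → 1² + 2² = 1 + 4 = 5
5 = (5)_8 → 5² = 25  — 25 already appeared earlier.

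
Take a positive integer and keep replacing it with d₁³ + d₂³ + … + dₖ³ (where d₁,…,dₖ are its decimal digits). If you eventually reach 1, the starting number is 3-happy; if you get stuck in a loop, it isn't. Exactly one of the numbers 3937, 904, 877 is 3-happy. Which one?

877

3937: 3937 → 1126 → 226 → 232 → 43 → 91 → 730 → 370 → 370  — repeats 370 (not 3-happy)
904: 904 → 793 → 1099 → 1459 → 919 → 1459  — repeats 1459 (not 3-happy)
877: 877 → 1198 → 1243 → 100 → 1  — reaches 1 (3-happy)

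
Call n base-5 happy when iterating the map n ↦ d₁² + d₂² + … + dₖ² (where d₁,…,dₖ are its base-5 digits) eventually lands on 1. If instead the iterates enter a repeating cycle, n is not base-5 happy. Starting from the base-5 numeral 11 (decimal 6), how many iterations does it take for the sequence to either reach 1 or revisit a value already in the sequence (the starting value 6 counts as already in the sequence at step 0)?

6 = (1,1)_5 → 1² + 1² = 1 + 1 = 2
2 = (2)_5 → 2² = 4
4 = (4)_5 → 4² = 16
16 = (3,1)_5 → 3² + 1² = 9 + 1 = 10
10 = (2,0)_5 → 2² + 0² = 4 + 0 = 4  — 4 repeats.
That took 5 steps.

5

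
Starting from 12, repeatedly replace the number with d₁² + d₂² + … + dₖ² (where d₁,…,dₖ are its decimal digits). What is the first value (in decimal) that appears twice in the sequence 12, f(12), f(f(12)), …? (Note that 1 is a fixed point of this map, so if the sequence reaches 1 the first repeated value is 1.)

89

12 → 1² + 2² = 5
5 → 5² = 25
25 → 2² + 5² = 29
29 → 2² + 9² = 85
85 → 8² + 5² = 89
89 → 8² + 9² = 145
145 → 1² + 4² + 5² = 42
42 → 4² + 2² = 20
20 → 2² + 0² = 4
4 → 4² = 16
16 → 1² + 6² = 37
37 → 3² + 7² = 58
58 → 5² + 8² = 89  — 89 already appeared earlier.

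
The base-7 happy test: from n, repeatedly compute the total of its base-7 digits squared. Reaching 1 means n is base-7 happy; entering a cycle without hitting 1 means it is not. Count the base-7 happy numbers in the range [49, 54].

1

49: 49 → 1  — base-7 happy
50: 50 → 2 → 4 → 16 → 8 → 2  — not base-7 happy
51: 51 → 5 → 25 → 25  — not base-7 happy
52: 52 → 10 → 10  — not base-7 happy
53: 53 → 17 → 13 → 37 → 29 → 17  — not base-7 happy
54: 54 → 26 → 34 → 52 → 10 → 10  — not base-7 happy
base-7 happy: 49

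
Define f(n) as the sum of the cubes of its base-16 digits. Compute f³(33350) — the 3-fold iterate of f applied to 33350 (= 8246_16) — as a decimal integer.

35

33350 = (8,2,4,6)_16 → 8³ + 2³ + 4³ + 6³ = 512 + 8 + 64 + 216 = 800
800 = (3,2,0)_16 → 3³ + 2³ + 0³ = 27 + 8 + 0 = 35
35 = (2,3)_16 → 2³ + 3³ = 8 + 27 = 35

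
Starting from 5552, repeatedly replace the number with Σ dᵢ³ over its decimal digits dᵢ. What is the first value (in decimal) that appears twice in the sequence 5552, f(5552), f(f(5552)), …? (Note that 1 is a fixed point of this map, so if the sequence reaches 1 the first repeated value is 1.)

371

5552 → 383
383 → 566
566 → 557
557 → 593
593 → 881
881 → 1025
1025 → 134
134 → 92
92 → 737
737 → 713
713 → 371
371 → 371  — 371 already appeared earlier.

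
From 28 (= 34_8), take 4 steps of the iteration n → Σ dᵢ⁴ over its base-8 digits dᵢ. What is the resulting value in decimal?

28 = (3,4)_8 → 3⁴ + 4⁴ = 81 + 256 = 337
337 = (5,2,1)_8 → 5⁴ + 2⁴ + 1⁴ = 625 + 16 + 1 = 642
642 = (1,2,0,2)_8 → 1⁴ + 2⁴ + 0⁴ + 2⁴ = 1 + 16 + 0 + 16 = 33
33 = (4,1)_8 → 4⁴ + 1⁴ = 256 + 1 = 257

257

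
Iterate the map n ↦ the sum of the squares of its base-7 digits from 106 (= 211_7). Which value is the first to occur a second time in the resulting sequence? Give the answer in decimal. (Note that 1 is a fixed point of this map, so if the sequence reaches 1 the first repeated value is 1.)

10

106 = (2,1,1)_7 → 2² + 1² + 1² = 6
6 = (6)_7 → 6² = 36
36 = (5,1)_7 → 5² + 1² = 26
26 = (3,5)_7 → 3² + 5² = 34
34 = (4,6)_7 → 4² + 6² = 52
52 = (1,0,3)_7 → 1² + 0² + 3² = 10
10 = (1,3)_7 → 1² + 3² = 10  — 10 already appeared earlier.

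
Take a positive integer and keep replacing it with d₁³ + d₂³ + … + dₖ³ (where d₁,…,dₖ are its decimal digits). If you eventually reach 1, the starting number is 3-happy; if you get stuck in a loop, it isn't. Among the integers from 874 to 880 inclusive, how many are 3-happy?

1

874: 874 → 919 → 1459 → 919  (repeats 919)
875: 875 → 980 → 1241 → 74 → 407 → 407  (repeats 407)
876: 876 → 1071 → 345 → 216 → 225 → 141 → 66 → 432 → 99 → 1458 → 702 → 351 → 153 → 153  (repeats 153)
877: 877 → 1198 → 1243 → 100 → 1  (reaches 1)
878: 878 → 1367 → 587 → 980 → 1241 → 74 → 407 → 407  (repeats 407)
879: 879 → 1584 → 702 → 351 → 153 → 153  (repeats 153)
880: 880 → 1024 → 73 → 370 → 370  (repeats 370)
3-happy: 877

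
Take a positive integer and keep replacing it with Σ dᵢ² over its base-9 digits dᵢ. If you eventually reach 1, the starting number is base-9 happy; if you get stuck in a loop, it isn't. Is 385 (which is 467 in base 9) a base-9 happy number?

385 = (4,6,7)_9 → 4² + 6² + 7² = 16 + 36 + 49 = 101
101 = (1,2,2)_9 → 1² + 2² + 2² = 1 + 4 + 4 = 9
9 = (1,0)_9 → 1² + 0² = 1 + 0 = 1  — reached 1.

base-9 happy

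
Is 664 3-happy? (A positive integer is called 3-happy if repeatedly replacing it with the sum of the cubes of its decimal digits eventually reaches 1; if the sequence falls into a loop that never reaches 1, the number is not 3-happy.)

not 3-happy

664 → 6³ + 6³ + 4³ = 216 + 216 + 64 = 496
496 → 4³ + 9³ + 6³ = 64 + 729 + 216 = 1009
1009 → 1³ + 0³ + 0³ + 9³ = 1 + 0 + 0 + 729 = 730
730 → 7³ + 3³ + 0³ = 343 + 27 + 0 = 370
370 → 3³ + 7³ + 0³ = 27 + 343 + 0 = 370  — 370 already seen; the sequence cycles without reaching 1.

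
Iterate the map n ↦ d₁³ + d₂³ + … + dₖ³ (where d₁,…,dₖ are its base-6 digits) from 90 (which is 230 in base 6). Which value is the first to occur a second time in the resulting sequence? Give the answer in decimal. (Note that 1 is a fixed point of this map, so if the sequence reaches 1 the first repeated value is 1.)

190

90 = (2,3,0)_6 → 2³ + 3³ + 0³ = 8 + 27 + 0 = 35
35 = (5,5)_6 → 5³ + 5³ = 125 + 125 = 250
250 = (1,0,5,4)_6 → 1³ + 0³ + 5³ + 4³ = 1 + 0 + 125 + 64 = 190
190 = (5,1,4)_6 → 5³ + 1³ + 4³ = 125 + 1 + 64 = 190  — 190 already appeared earlier.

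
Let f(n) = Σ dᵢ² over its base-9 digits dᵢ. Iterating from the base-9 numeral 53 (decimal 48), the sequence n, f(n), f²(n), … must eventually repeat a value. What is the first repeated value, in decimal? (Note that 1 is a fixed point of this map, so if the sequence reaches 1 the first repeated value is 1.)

48 = (5,3)_9 → 5² + 3² = 34
34 = (3,7)_9 → 3² + 7² = 58
58 = (6,4)_9 → 6² + 4² = 52
52 = (5,7)_9 → 5² + 7² = 74
74 = (8,2)_9 → 8² + 2² = 68
68 = (7,5)_9 → 7² + 5² = 74  — 74 already appeared earlier.

74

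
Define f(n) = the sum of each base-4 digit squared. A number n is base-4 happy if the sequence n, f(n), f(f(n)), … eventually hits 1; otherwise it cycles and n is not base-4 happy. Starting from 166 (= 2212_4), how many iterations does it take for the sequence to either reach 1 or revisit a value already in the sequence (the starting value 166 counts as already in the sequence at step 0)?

166 = (2,2,1,2)_4 → 2² + 2² + 1² + 2² = 13
13 = (3,1)_4 → 3² + 1² = 10
10 = (2,2)_4 → 2² + 2² = 8
8 = (2,0)_4 → 2² + 0² = 4
4 = (1,0)_4 → 1² + 0² = 1  — reached 1.
That took 5 steps.

5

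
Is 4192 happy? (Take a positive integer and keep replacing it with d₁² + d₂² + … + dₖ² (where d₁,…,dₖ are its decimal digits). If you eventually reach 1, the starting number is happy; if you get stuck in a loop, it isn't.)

4192 → 102
102 → 5
5 → 25
25 → 29
29 → 85
85 → 89
89 → 145
145 → 42
42 → 20
20 → 4
4 → 16
16 → 37
37 → 58
58 → 89  — 89 already seen; the sequence cycles without reaching 1.

not happy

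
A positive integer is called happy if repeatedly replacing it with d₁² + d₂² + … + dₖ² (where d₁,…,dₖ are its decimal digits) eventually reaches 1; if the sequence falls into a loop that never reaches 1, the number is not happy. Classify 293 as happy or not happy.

happy

293 → 2² + 9² + 3² = 4 + 81 + 9 = 94
94 → 9² + 4² = 81 + 16 = 97
97 → 9² + 7² = 81 + 49 = 130
130 → 1² + 3² + 0² = 1 + 9 + 0 = 10
10 → 1² + 0² = 1 + 0 = 1  — reached 1.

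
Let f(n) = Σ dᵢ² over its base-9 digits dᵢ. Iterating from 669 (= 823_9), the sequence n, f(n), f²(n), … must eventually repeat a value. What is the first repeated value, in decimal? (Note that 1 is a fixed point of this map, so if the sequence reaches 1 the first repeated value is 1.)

669 = (8,2,3)_9 → 8² + 2² + 3² = 64 + 4 + 9 = 77
77 = (8,5)_9 → 8² + 5² = 64 + 25 = 89
89 = (1,0,8)_9 → 1² + 0² + 8² = 1 + 0 + 64 = 65
65 = (7,2)_9 → 7² + 2² = 49 + 4 = 53
53 = (5,8)_9 → 5² + 8² = 25 + 64 = 89  — 89 already appeared earlier.

89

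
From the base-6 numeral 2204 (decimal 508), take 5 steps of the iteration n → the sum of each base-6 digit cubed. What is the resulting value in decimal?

508 = (2,2,0,4)_6 → 2³ + 2³ + 0³ + 4³ = 80
80 = (2,1,2)_6 → 2³ + 1³ + 2³ = 17
17 = (2,5)_6 → 2³ + 5³ = 133
133 = (3,4,1)_6 → 3³ + 4³ + 1³ = 92
92 = (2,3,2)_6 → 2³ + 3³ + 2³ = 43

43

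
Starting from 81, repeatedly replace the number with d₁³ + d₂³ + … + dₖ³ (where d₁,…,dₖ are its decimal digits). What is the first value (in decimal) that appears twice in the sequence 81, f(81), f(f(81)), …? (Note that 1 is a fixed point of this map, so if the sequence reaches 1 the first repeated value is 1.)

81 → 513
513 → 153
153 → 153  — 153 already appeared earlier.

153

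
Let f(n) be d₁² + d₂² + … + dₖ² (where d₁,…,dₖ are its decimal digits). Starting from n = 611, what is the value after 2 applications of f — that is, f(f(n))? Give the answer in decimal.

611 → 6² + 1² + 1² = 36 + 1 + 1 = 38
38 → 3² + 8² = 9 + 64 = 73

73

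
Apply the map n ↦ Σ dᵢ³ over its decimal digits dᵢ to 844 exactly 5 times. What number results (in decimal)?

844 → 8³ + 4³ + 4³ = 640
640 → 6³ + 4³ + 0³ = 280
280 → 2³ + 8³ + 0³ = 520
520 → 5³ + 2³ + 0³ = 133
133 → 1³ + 3³ + 3³ = 55

55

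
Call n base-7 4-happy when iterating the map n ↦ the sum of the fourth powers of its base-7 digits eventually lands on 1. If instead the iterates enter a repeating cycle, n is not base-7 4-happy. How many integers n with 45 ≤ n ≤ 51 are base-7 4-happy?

45: 45 → 1377 → 881 → 2689 → 1923 → 1507 → 913 → 609 → 707 → 97 → 2593 → 1459 → 963 → 1153 → 803 → 673 → 1923  (repeats 1923)
46: 46 → 1552 → 1218 → 1458 → 898 → 304 → 1378 → 1552  (repeats 1552)
47: 47 → 1921 → 963 → 1153 → 803 → 673 → 1923 → 1507 → 913 → 609 → 707 → 97 → 2593 → 1459 → 963  (repeats 963)
48: 48 → 2592 → 1394 → 338 → 2608 → 514 → 244 → 2848 → 1314 → 1956 → 2258 → 1808 → 1938 → 2258  (repeats 2258)
49: 49 → 1  (reaches 1)
50: 50 → 2 → 16 → 32 → 512 → 164 → 178 → 418 → 708 → 98 → 16  (repeats 16)
51: 51 → 17 → 97 → 2593 → 1459 → 963 → 1153 → 803 → 673 → 1923 → 1507 → 913 → 609 → 707 → 97  (repeats 97)
base-7 4-happy: 49

1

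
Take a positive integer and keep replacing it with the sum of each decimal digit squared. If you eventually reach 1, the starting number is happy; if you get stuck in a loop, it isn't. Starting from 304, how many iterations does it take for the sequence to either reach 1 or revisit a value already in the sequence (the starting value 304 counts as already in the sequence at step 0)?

12

304 → 3² + 0² + 4² = 25
25 → 2² + 5² = 29
29 → 2² + 9² = 85
85 → 8² + 5² = 89
89 → 8² + 9² = 145
145 → 1² + 4² + 5² = 42
42 → 4² + 2² = 20
20 → 2² + 0² = 4
4 → 4² = 16
16 → 1² + 6² = 37
37 → 3² + 7² = 58
58 → 5² + 8² = 89  — 89 repeats.
That took 12 steps.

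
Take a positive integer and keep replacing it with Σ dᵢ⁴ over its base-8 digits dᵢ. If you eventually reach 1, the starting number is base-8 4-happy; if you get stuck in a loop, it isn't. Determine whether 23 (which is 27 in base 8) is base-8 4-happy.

23 = (2,7)_8 → 2⁴ + 7⁴ = 2417
2417 = (4,5,6,1)_8 → 4⁴ + 5⁴ + 6⁴ + 1⁴ = 2178
2178 = (4,2,0,2)_8 → 4⁴ + 2⁴ + 0⁴ + 2⁴ = 288
288 = (4,4,0)_8 → 4⁴ + 4⁴ + 0⁴ = 512
512 = (1,0,0,0)_8 → 1⁴ + 0⁴ + 0⁴ + 0⁴ = 1  — reached 1.

base-8 4-happy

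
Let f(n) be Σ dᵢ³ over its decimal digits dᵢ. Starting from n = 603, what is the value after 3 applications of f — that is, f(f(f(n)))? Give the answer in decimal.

1458

603 → 6³ + 0³ + 3³ = 216 + 0 + 27 = 243
243 → 2³ + 4³ + 3³ = 8 + 64 + 27 = 99
99 → 9³ + 9³ = 729 + 729 = 1458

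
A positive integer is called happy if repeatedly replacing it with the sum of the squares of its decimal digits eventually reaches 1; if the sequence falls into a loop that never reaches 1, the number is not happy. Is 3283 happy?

happy

3283 → 86
86 → 100
100 → 1  — reached 1.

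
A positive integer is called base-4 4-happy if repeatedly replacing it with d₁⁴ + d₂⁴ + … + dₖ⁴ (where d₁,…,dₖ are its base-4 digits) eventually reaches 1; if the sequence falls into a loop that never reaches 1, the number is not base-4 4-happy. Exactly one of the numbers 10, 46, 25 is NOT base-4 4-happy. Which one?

10: 10 → 32 → 16 → 1  — reaches 1 (base-4 4-happy)
46: 46 → 113 → 83 → 83  — repeats 83 (not base-4 4-happy)
25: 25 → 18 → 17 → 2 → 16 → 1  — reaches 1 (base-4 4-happy)

46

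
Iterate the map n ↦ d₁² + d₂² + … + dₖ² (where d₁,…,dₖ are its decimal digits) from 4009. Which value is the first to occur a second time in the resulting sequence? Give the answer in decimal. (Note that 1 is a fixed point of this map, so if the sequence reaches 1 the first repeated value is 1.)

1

4009 → 4² + 0² + 0² + 9² = 16 + 0 + 0 + 81 = 97
97 → 9² + 7² = 81 + 49 = 130
130 → 1² + 3² + 0² = 1 + 9 + 0 = 10
10 → 1² + 0² = 1 + 0 = 1  — reached the fixed point 1.
1 → 1, so 1 is the first repeated value.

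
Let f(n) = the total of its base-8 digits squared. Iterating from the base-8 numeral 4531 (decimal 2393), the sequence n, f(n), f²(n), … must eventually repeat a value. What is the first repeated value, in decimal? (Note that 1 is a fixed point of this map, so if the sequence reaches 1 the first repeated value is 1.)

25

2393 = (4,5,3,1)_8 → 51
51 = (6,3)_8 → 45
45 = (5,5)_8 → 50
50 = (6,2)_8 → 40
40 = (5,0)_8 → 25
25 = (3,1)_8 → 10
10 = (1,2)_8 → 5
5 = (5)_8 → 25  — 25 already appeared earlier.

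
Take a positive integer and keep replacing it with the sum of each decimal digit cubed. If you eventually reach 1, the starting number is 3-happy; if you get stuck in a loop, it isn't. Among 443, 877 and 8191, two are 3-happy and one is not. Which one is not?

443: 443 → 155 → 251 → 134 → 92 → 737 → 713 → 371 → 371  — repeats 371 (not 3-happy)
877: 877 → 1198 → 1243 → 100 → 1  — reaches 1 (3-happy)
8191: 8191 → 1243 → 100 → 1  — reaches 1 (3-happy)

443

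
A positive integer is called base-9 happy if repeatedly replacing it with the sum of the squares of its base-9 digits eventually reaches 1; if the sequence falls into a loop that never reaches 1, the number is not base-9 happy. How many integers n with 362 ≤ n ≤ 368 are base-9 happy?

1

362: 362 → 36 → 16 → 50 → 50  — not base-9 happy
363: 363 → 41 → 41  — not base-9 happy
364: 364 → 48 → 34 → 58 → 52 → 74 → 68 → 74  — not base-9 happy
365: 365 → 57 → 45 → 25 → 53 → 89 → 65 → 53  — not base-9 happy
366: 366 → 68 → 74 → 68  — not base-9 happy
367: 367 → 81 → 1  — base-9 happy
368: 368 → 96 → 38 → 20 → 8 → 64 → 50 → 50  — not base-9 happy
base-9 happy: 367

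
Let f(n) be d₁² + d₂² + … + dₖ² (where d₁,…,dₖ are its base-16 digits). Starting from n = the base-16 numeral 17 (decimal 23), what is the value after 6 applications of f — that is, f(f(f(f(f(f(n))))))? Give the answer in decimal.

85

23 = (1,7)_16 → 1² + 7² = 1 + 49 = 50
50 = (3,2)_16 → 3² + 2² = 9 + 4 = 13
13 = (13)_16 → 13² = 169
169 = (10,9)_16 → 10² + 9² = 100 + 81 = 181
181 = (11,5)_16 → 11² + 5² = 121 + 25 = 146
146 = (9,2)_16 → 9² + 2² = 81 + 4 = 85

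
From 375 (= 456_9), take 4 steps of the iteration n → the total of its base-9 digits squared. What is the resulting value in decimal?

53

375 = (4,5,6)_9 → 4² + 5² + 6² = 16 + 25 + 36 = 77
77 = (8,5)_9 → 8² + 5² = 64 + 25 = 89
89 = (1,0,8)_9 → 1² + 0² + 8² = 1 + 0 + 64 = 65
65 = (7,2)_9 → 7² + 2² = 49 + 4 = 53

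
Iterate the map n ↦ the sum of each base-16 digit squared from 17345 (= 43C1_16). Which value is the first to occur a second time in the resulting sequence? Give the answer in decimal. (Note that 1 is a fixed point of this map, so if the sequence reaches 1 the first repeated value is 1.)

17345 = (4,3,12,1)_16 → 4² + 3² + 12² + 1² = 16 + 9 + 144 + 1 = 170
170 = (10,10)_16 → 10² + 10² = 100 + 100 = 200
200 = (12,8)_16 → 12² + 8² = 144 + 64 = 208
208 = (13,0)_16 → 13² + 0² = 169 + 0 = 169
169 = (10,9)_16 → 10² + 9² = 100 + 81 = 181
181 = (11,5)_16 → 11² + 5² = 121 + 25 = 146
146 = (9,2)_16 → 9² + 2² = 81 + 4 = 85
85 = (5,5)_16 → 5² + 5² = 25 + 25 = 50
50 = (3,2)_16 → 3² + 2² = 9 + 4 = 13
13 = (13)_16 → 13² = 169  — 169 already appeared earlier.

169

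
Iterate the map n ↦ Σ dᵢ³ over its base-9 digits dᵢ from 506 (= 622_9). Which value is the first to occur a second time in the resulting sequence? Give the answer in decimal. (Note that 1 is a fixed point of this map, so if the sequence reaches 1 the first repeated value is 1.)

638

506 = (6,2,2)_9 → 6³ + 2³ + 2³ = 216 + 8 + 8 = 232
232 = (2,7,7)_9 → 2³ + 7³ + 7³ = 8 + 343 + 343 = 694
694 = (8,5,1)_9 → 8³ + 5³ + 1³ = 512 + 125 + 1 = 638
638 = (7,7,8)_9 → 7³ + 7³ + 8³ = 343 + 343 + 512 = 1198
1198 = (1,5,7,1)_9 → 1³ + 5³ + 7³ + 1³ = 1 + 125 + 343 + 1 = 470
470 = (5,7,2)_9 → 5³ + 7³ + 2³ = 125 + 343 + 8 = 476
476 = (5,7,8)_9 → 5³ + 7³ + 8³ = 125 + 343 + 512 = 980
980 = (1,3,0,8)_9 → 1³ + 3³ + 0³ + 8³ = 1 + 27 + 0 + 512 = 540
540 = (6,6,0)_9 → 6³ + 6³ + 0³ = 216 + 216 + 0 = 432
432 = (5,3,0)_9 → 5³ + 3³ + 0³ = 125 + 27 + 0 = 152
152 = (1,7,8)_9 → 1³ + 7³ + 8³ = 1 + 343 + 512 = 856
856 = (1,1,5,1)_9 → 1³ + 1³ + 5³ + 1³ = 1 + 1 + 125 + 1 = 128
128 = (1,5,2)_9 → 1³ + 5³ + 2³ = 1 + 125 + 8 = 134
134 = (1,5,8)_9 → 1³ + 5³ + 8³ = 1 + 125 + 512 = 638  — 638 already appeared earlier.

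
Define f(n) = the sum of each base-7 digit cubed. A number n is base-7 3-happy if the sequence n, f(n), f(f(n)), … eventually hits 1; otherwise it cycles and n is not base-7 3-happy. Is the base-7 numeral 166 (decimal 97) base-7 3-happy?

base-7 3-happy

97 = (1,6,6)_7 → 1³ + 6³ + 6³ = 433
433 = (1,1,5,6)_7 → 1³ + 1³ + 5³ + 6³ = 343
343 = (1,0,0,0)_7 → 1³ + 0³ + 0³ + 0³ = 1  — reached 1.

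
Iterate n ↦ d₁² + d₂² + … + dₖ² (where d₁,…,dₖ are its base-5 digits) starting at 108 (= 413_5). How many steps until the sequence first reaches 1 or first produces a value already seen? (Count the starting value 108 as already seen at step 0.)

6

108 = (4,1,3)_5 → 26
26 = (1,0,1)_5 → 2
2 = (2)_5 → 4
4 = (4)_5 → 16
16 = (3,1)_5 → 10
10 = (2,0)_5 → 4  — 4 repeats.
That took 6 steps.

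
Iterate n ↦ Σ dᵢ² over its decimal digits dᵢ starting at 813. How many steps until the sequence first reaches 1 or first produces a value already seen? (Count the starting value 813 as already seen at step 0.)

813 → 74
74 → 65
65 → 61
61 → 37
37 → 58
58 → 89
89 → 145
145 → 42
42 → 20
20 → 4
4 → 16
16 → 37  — 37 repeats.
That took 12 steps.

12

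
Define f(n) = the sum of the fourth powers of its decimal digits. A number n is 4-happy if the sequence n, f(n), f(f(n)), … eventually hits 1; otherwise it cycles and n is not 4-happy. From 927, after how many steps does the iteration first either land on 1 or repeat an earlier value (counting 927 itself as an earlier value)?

927 → 9⁴ + 2⁴ + 7⁴ = 8978
8978 → 8⁴ + 9⁴ + 7⁴ + 8⁴ = 17154
17154 → 1⁴ + 7⁴ + 1⁴ + 5⁴ + 4⁴ = 3284
3284 → 3⁴ + 2⁴ + 8⁴ + 4⁴ = 4449
4449 → 4⁴ + 4⁴ + 4⁴ + 9⁴ = 7329
7329 → 7⁴ + 3⁴ + 2⁴ + 9⁴ = 9059
9059 → 9⁴ + 0⁴ + 5⁴ + 9⁴ = 13747
13747 → 1⁴ + 3⁴ + 7⁴ + 4⁴ + 7⁴ = 5140
5140 → 5⁴ + 1⁴ + 4⁴ + 0⁴ = 882
882 → 8⁴ + 8⁴ + 2⁴ = 8208
8208 → 8⁴ + 2⁴ + 0⁴ + 8⁴ = 8208  — 8208 repeats.
That took 11 steps.

11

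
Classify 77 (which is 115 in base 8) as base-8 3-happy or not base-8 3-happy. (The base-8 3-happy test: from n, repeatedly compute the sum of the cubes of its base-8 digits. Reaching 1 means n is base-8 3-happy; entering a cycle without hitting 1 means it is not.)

not base-8 3-happy

77 = (1,1,5)_8 → 1³ + 1³ + 5³ = 1 + 1 + 125 = 127
127 = (1,7,7)_8 → 1³ + 7³ + 7³ = 1 + 343 + 343 = 687
687 = (1,2,5,7)_8 → 1³ + 2³ + 5³ + 7³ = 1 + 8 + 125 + 343 = 477
477 = (7,3,5)_8 → 7³ + 3³ + 5³ = 343 + 27 + 125 = 495
495 = (7,5,7)_8 → 7³ + 5³ + 7³ = 343 + 125 + 343 = 811
811 = (1,4,5,3)_8 → 1³ + 4³ + 5³ + 3³ = 1 + 64 + 125 + 27 = 217
217 = (3,3,1)_8 → 3³ + 3³ + 1³ = 27 + 27 + 1 = 55
55 = (6,7)_8 → 6³ + 7³ = 216 + 343 = 559
559 = (1,0,5,7)_8 → 1³ + 0³ + 5³ + 7³ = 1 + 0 + 125 + 343 = 469
469 = (7,2,5)_8 → 7³ + 2³ + 5³ = 343 + 8 + 125 = 476
476 = (7,3,4)_8 → 7³ + 3³ + 4³ = 343 + 27 + 64 = 434
434 = (6,6,2)_8 → 6³ + 6³ + 2³ = 216 + 216 + 8 = 440
440 = (6,7,0)_8 → 6³ + 7³ + 0³ = 216 + 343 + 0 = 559  — 559 already seen; the sequence cycles without reaching 1.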